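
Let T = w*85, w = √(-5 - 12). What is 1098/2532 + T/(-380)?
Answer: 183/422 - 17*I*√17/76 ≈ 0.43365 - 0.92227*I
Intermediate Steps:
w = I*√17 (w = √(-17) = I*√17 ≈ 4.1231*I)
T = 85*I*√17 (T = (I*√17)*85 = 85*I*√17 ≈ 350.46*I)
1098/2532 + T/(-380) = 1098/2532 + (85*I*√17)/(-380) = 1098*(1/2532) + (85*I*√17)*(-1/380) = 183/422 - 17*I*√17/76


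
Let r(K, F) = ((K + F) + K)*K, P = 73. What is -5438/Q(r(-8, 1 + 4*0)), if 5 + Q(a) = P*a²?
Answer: -5438/1051195 ≈ -0.0051732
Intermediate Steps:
r(K, F) = K*(F + 2*K) (r(K, F) = ((F + K) + K)*K = (F + 2*K)*K = K*(F + 2*K))
Q(a) = -5 + 73*a²
-5438/Q(r(-8, 1 + 4*0)) = -5438/(-5 + 73*(-8*((1 + 4*0) + 2*(-8)))²) = -5438/(-5 + 73*(-8*((1 + 0) - 16))²) = -5438/(-5 + 73*(-8*(1 - 16))²) = -5438/(-5 + 73*(-8*(-15))²) = -5438/(-5 + 73*120²) = -5438/(-5 + 73*14400) = -5438/(-5 + 1051200) = -5438/1051195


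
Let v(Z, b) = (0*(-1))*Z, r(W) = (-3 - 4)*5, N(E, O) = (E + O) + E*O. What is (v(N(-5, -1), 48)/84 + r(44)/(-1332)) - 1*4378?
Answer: -5831461/1332 ≈ -4378.0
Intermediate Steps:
N(E, O) = E + O + E*O
r(W) = -35 (r(W) = -7*5 = -35)
v(Z, b) = 0 (v(Z, b) = 0*Z = 0)
(v(N(-5, -1), 48)/84 + r(44)/(-1332)) - 1*4378 = (0/84 - 35/(-1332)) - 1*4378 = (0*(1/84) - 35*(-1/1332)) - 4378 = (0 + 35/1332) - 4378 = 35/1332 - 4378 = -5831461/1332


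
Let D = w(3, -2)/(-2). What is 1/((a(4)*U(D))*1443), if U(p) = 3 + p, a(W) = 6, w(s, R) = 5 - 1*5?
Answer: 1/25974 ≈ 3.8500e-5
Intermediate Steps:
w(s, R) = 0 (w(s, R) = 5 - 5 = 0)
D = 0 (D = 0/(-2) = 0*(-½) = 0)
1/((a(4)*U(D))*1443) = 1/((6*(3 + 0))*1443) = 1/((6*3)*1443) = 1/(18*1443) = 1/25974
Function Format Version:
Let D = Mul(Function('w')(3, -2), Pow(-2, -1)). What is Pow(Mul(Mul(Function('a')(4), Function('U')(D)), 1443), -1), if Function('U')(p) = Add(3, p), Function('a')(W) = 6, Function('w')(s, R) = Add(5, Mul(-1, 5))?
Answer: Rational(1, 25974) ≈ 3.8500e-5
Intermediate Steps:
Function('w')(s, R) = 0 (Function('w')(s, R) = Add(5, -5) = 0)
D = 0 (D = Mul(0, Pow(-2, -1)) = Mul(0, Rational(-1, 2)) = 0)
Pow(Mul(Mul(Function('a')(4), Function('U')(D)), 1443), -1) = Pow(Mul(Mul(6, Add(3, 0)), 1443), -1) = Pow(Mul(Mul(6, 3), 1443), -1) = Pow(Mul(18, 1443), -1) = Pow(25974, -1) = Rational(1, 25974)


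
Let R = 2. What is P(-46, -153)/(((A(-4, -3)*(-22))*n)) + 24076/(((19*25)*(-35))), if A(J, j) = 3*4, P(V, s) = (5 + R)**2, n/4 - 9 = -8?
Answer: -26238881/17556000 ≈ -1.4946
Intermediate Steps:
n = 4 (n = 36 + 4*(-8) = 36 - 32 = 4)
P(V, s) = 49 (P(V, s) = (5 + 2)**2 = 7**2 = 49)
A(J, j) = 12
P(-46, -153)/(((A(-4, -3)*(-22))*n)) + 24076/(((19*25)*(-35))) = 49/(((12*(-22))*4)) + 24076/(((19*25)*(-35))) = 49/((-264*4)) + 24076/((475*(-35))) = 49/(-1056) + 24076/(-16625) = 49*(-1/1056) + 24076*(-1/16625) = -49/1056 - 24076/16625 = -26238881/17556000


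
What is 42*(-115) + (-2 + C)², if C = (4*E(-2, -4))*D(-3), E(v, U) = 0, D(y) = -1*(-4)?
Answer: -4826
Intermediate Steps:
D(y) = 4
C = 0 (C = (4*0)*4 = 0*4 = 0)
42*(-115) + (-2 + C)² = 42*(-115) + (-2 + 0)² = -4830 + (-2)² = -4830 + 4 = -4826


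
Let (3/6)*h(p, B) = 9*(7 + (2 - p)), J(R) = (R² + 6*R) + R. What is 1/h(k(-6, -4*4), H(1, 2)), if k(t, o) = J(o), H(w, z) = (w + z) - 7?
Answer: -1/2430 ≈ -0.00041152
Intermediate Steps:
J(R) = R² + 7*R
H(w, z) = -7 + w + z
k(t, o) = o*(7 + o)
h(p, B) = 162 - 18*p (h(p, B) = 2*(9*(7 + (2 - p))) = 2*(9*(9 - p)) = 2*(81 - 9*p) = 162 - 18*p)
1/h(k(-6, -4*4), H(1, 2)) = 1/(162 - 18*(-4*4)*(7 - 4*4)) = 1/(162 - (-288)*(7 - 16)) = 1/(162 - (-288)*(-9)) = 1/(162 - 18*144) = 1/(162 - 2592) = 1/(-2430) = -1/2430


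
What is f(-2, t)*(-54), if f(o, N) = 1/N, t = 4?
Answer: -27/2 ≈ -13.500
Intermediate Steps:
f(o, N) = 1/N
f(-2, t)*(-54) = -54/4 = (¼)*(-54) = -27/2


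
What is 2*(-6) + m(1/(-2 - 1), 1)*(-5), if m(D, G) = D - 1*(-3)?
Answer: -76/3 ≈ -25.333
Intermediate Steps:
m(D, G) = 3 + D (m(D, G) = D + 3 = 3 + D)
2*(-6) + m(1/(-2 - 1), 1)*(-5) = 2*(-6) + (3 + 1/(-2 - 1))*(-5) = -12 + (3 + 1/(-3))*(-5) = -12 + (3 - 1/3)*(-5) = -12 + (8/3)*(-5) = -12 - 40/3 = -76/3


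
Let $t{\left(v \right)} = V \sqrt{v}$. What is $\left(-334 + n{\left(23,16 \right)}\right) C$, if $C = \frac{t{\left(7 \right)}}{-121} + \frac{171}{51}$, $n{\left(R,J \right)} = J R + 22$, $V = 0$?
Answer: $\frac{3192}{17} \approx 187.76$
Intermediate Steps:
$t{\left(v \right)} = 0$ ($t{\left(v \right)} = 0 \sqrt{v} = 0$)
$n{\left(R,J \right)} = 22 + J R$
$C = \frac{57}{17}$ ($C = \frac{0}{-121} + \frac{171}{51} = 0 \left(- \frac{1}{121}\right) + 171 \cdot \frac{1}{51} = 0 + \frac{57}{17} = \frac{57}{17} \approx 3.3529$)
$\left(-334 + n{\left(23,16 \right)}\right) C = \left(-334 + \left(22 + 16 \cdot 23\right)\right) \frac{57}{17} = \left(-334 + \left(22 + 368\right)\right) \frac{57}{17} = \left(-334 + 390\right) \frac{57}{17} = 56 \cdot \frac{57}{17} = \frac{3192}{17}$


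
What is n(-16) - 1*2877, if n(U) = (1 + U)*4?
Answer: -2937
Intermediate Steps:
n(U) = 4 + 4*U
n(-16) - 1*2877 = (4 + 4*(-16)) - 1*2877 = (4 - 64) - 2877 = -60 - 2877 = -2937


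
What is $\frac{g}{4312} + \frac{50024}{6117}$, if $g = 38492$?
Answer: $\frac{112789763}{6594126} \approx 17.105$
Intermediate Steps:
$\frac{g}{4312} + \frac{50024}{6117} = \frac{38492}{4312} + \frac{50024}{6117} = 38492 \cdot \frac{1}{4312} + 50024 \cdot \frac{1}{6117} = \frac{9623}{1078} + \frac{50024}{6117} = \frac{112789763}{6594126}$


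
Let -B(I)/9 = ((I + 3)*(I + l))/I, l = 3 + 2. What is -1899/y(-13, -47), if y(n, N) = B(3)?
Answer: 211/16 ≈ 13.188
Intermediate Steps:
l = 5
B(I) = -9*(3 + I)*(5 + I)/I (B(I) = -9*(I + 3)*(I + 5)/I = -9*(3 + I)*(5 + I)/I)
y(n, N) = -144 (y(n, N) = -72 - 135/3 - 9*3 = -72 - 135*⅓ - 27 = -72 - 45 - 27 = -144)
-1899/y(-13, -47) = -1899/(-144) = -1899*(-1/144) = 211/16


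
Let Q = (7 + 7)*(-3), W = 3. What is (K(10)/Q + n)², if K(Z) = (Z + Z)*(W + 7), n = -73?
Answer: 2666689/441 ≈ 6046.9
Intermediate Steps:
Q = -42 (Q = 14*(-3) = -42)
K(Z) = 20*Z (K(Z) = (Z + Z)*(3 + 7) = (2*Z)*10 = 20*Z)
(K(10)/Q + n)² = ((20*10)/(-42) - 73)² = (200*(-1/42) - 73)² = (-100/21 - 73)² = (-1633/21)² = 2666689/441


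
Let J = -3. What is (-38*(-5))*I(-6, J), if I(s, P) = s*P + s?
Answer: 2280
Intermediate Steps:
I(s, P) = s + P*s (I(s, P) = P*s + s = s + P*s)
(-38*(-5))*I(-6, J) = (-38*(-5))*(-6*(1 - 3)) = 190*(-6*(-2)) = 190*12 = 2280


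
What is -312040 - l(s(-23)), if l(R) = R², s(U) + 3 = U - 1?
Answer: -312769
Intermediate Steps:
s(U) = -4 + U (s(U) = -3 + (U - 1) = -3 + (-1 + U) = -4 + U)
-312040 - l(s(-23)) = -312040 - (-4 - 23)² = -312040 - 1*(-27)² = -312040 - 1*729 = -312040 - 729 = -312769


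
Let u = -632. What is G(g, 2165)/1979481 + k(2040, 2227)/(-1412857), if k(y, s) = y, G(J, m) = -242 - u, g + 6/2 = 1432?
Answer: -1162375670/932241195739 ≈ -0.0012469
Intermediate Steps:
g = 1429 (g = -3 + 1432 = 1429)
G(J, m) = 390 (G(J, m) = -242 - 1*(-632) = -242 + 632 = 390)
G(g, 2165)/1979481 + k(2040, 2227)/(-1412857) = 390/1979481 + 2040/(-1412857) = 390*(1/1979481) + 2040*(-1/1412857) = 130/659827 - 2040/1412857 = -1162375670/932241195739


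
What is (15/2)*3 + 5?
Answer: 55/2 ≈ 27.500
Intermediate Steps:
(15/2)*3 + 5 = 45/2 + 5 = 55/2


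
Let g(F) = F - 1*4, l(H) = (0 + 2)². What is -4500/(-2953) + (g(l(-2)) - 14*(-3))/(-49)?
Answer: 13782/20671 ≈ 0.66673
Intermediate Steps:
l(H) = 4 (l(H) = 2² = 4)
g(F) = -4 + F (g(F) = F - 4 = -4 + F)
-4500/(-2953) + (g(l(-2)) - 14*(-3))/(-49) = -4500/(-2953) + ((-4 + 4) - 14*(-3))/(-49) = -4500*(-1/2953) + (0 + 42)*(-1/49) = 4500/2953 + 42*(-1/49) = 4500/2953 - 6/7 = 13782/20671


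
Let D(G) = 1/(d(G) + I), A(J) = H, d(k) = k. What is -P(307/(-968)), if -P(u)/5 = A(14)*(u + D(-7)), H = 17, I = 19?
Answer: -57715/2904 ≈ -19.874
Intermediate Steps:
A(J) = 17
D(G) = 1/(19 + G) (D(G) = 1/(G + 19) = 1/(19 + G))
P(u) = -85/12 - 85*u (P(u) = -85*(u + 1/(19 - 7)) = -85*(u + 1/12) = -85*(1/12 + u) = -5*(17/12 + 17*u) = -85/12 - 85*u)
-P(307/(-968)) = -(-85/12 - 26095/(-968)) = -(-85/12 - 26095*(-1)/968) = -(-85/12 - 85*(-307/968)) = -(-85/12 + 26095/968) = -1*57715/2904 = -57715/2904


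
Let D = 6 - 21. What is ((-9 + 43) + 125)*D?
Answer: -2385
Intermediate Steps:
D = -15
((-9 + 43) + 125)*D = ((-9 + 43) + 125)*(-15) = (34 + 125)*(-15) = 159*(-15) = -2385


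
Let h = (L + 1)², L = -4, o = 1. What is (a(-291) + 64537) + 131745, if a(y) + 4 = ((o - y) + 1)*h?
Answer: 198915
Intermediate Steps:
h = 9 (h = (-4 + 1)² = (-3)² = 9)
a(y) = 14 - 9*y (a(y) = -4 + ((1 - y) + 1)*9 = -4 + (2 - y)*9 = -4 + (18 - 9*y) = 14 - 9*y)
(a(-291) + 64537) + 131745 = ((14 - 9*(-291)) + 64537) + 131745 = ((14 + 2619) + 64537) + 131745 = (2633 + 64537) + 131745 = 67170 + 131745 = 198915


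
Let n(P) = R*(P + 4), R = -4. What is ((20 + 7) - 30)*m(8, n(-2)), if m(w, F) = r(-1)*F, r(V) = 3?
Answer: 72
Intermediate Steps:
n(P) = -16 - 4*P (n(P) = -4*(P + 4) = -4*(4 + P) = -16 - 4*P)
m(w, F) = 3*F
((20 + 7) - 30)*m(8, n(-2)) = ((20 + 7) - 30)*(3*(-16 - 4*(-2))) = (27 - 30)*(3*(-16 + 8)) = -9*(-8) = -3*(-24) = 72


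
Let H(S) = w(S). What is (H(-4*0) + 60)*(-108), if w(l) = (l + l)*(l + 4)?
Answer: -6480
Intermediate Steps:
w(l) = 2*l*(4 + l) (w(l) = (2*l)*(4 + l) = 2*l*(4 + l))
H(S) = 2*S*(4 + S)
(H(-4*0) + 60)*(-108) = (2*(-4*0)*(4 - 4*0) + 60)*(-108) = (2*0*(4 + 0) + 60)*(-108) = (2*0*4 + 60)*(-108) = (0 + 60)*(-108) = 60*(-108) = -6480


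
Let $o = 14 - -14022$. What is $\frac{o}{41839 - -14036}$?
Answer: $\frac{14036}{55875} \approx 0.2512$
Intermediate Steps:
$o = 14036$ ($o = 14 + 14022 = 14036$)
$\frac{o}{41839 - -14036} = \frac{14036}{41839 - -14036} = \frac{14036}{41839 + 14036} = \frac{14036}{55875}$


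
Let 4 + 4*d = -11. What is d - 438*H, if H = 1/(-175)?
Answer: -873/700 ≈ -1.2471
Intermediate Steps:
d = -15/4 (d = -1 + (¼)*(-11) = -1 - 11/4 = -15/4 ≈ -3.7500)
H = -1/175 ≈ -0.0057143
d - 438*H = -15/4 - 438*(-1/175) = -15/4 + 438/175 = -873/700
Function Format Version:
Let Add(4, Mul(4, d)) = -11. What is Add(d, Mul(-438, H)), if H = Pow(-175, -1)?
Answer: Rational(-873, 700) ≈ -1.2471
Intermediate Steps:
d = Rational(-15, 4) (d = Add(-1, Mul(Rational(1, 4), -11)) = Add(-1, Rational(-11, 4)) = Rational(-15, 4) ≈ -3.7500)
H = Rational(-1, 175) ≈ -0.0057143
Add(d, Mul(-438, H)) = Add(Rational(-15, 4), Mul(-438, Rational(-1, 175))) = Add(Rational(-15, 4), Rational(438, 175)) = Rational(-873, 700)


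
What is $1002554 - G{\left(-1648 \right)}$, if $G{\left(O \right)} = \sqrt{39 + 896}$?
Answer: $1002554 - \sqrt{935} \approx 1.0025 \cdot 10^{6}$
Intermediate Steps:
$G{\left(O \right)} = \sqrt{935}$
$1002554 - G{\left(-1648 \right)} = 1002554 - \sqrt{935}$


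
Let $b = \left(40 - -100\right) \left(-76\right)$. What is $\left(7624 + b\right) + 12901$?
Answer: $9885$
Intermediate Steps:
$b = -10640$ ($b = \left(40 + 100\right) \left(-76\right) = 140 \left(-76\right) = -10640$)
$\left(7624 + b\right) + 12901 = \left(7624 - 10640\right) + 12901 = -3016 + 12901 = 9885$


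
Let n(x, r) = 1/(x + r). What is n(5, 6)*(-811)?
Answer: -811/11 ≈ -73.727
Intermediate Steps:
n(x, r) = 1/(r + x)
n(5, 6)*(-811) = -811/(6 + 5) = -811/11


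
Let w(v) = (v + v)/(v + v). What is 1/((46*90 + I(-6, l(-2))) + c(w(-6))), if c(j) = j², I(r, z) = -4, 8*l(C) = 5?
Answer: 1/4137 ≈ 0.00024172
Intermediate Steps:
l(C) = 5/8 (l(C) = (⅛)*5 = 5/8)
w(v) = 1 (w(v) = (2*v)/((2*v)) = (2*v)*(1/(2*v)) = 1)
1/((46*90 + I(-6, l(-2))) + c(w(-6))) = 1/((46*90 - 4) + 1²) = 1/((4140 - 4) + 1) = 1/(4136 + 1) = 1/4137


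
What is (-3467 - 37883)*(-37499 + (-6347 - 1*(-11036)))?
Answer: 1356693500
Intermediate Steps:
(-3467 - 37883)*(-37499 + (-6347 - 1*(-11036))) = -41350*(-37499 + (-6347 + 11036)) = -41350*(-37499 + 4689) = -41350*(-32810) = 1356693500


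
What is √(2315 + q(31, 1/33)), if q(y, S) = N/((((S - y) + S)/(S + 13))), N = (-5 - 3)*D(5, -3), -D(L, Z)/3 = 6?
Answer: √2350030595/1021 ≈ 47.480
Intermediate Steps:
D(L, Z) = -18 (D(L, Z) = -3*6 = -18)
N = 144 (N = (-5 - 3)*(-18) = -8*(-18) = 144)
q(y, S) = 144*(13 + S)/(-y + 2*S) (q(y, S) = 144/((((S - y) + S)/(S + 13))) = 144/(((-y + 2*S)/(13 + S))) = 144*((13 + S)/(-y + 2*S)) = 144*(13 + S)/(-y + 2*S))
√(2315 + q(31, 1/33)) = √(2315 + 144*(13 + 1/33)/(-1*31 + 2/33)) = √(2315 + 144*(13 + 1/33)/(-31 + 2*(1/33))) = √(2315 + 144*(430/33)/(-31 + 2/33)) = √(2315 + 144*(430/33)/(-1021/33)) = √(2315 + 144*(-33/1021)*(430/33)) = √(2315 - 61920/1021) = √(2301695/1021) = √2350030595/1021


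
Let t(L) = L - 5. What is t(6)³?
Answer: 1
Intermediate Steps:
t(L) = -5 + L
t(6)³ = (-5 + 6)³ = 1³ = 1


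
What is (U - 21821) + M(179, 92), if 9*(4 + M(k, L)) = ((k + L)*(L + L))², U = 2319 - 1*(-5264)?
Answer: 2486290318/9 ≈ 2.7625e+8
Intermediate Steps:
U = 7583 (U = 2319 + 5264 = 7583)
M(k, L) = -4 + 4*L²*(L + k)²/9 (M(k, L) = -4 + ((k + L)*(L + L))²/9 = -4 + ((L + k)*(2*L))²/9 = -4 + (2*L*(L + k))²/9 = -4 + (4*L²*(L + k)²)/9 = -4 + 4*L²*(L + k)²/9)
(U - 21821) + M(179, 92) = (7583 - 21821) + (-4 + (4/9)*92²*(92 + 179)²) = -14238 + (-4 + (4/9)*8464*271²) = -14238 + (-4 + (4/9)*8464*73441) = -14238 + (-4 + 2486418496/9) = -14238 + 2486418460/9 = 2486290318/9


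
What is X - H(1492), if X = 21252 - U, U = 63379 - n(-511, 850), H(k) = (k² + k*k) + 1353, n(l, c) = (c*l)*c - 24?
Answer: -373693132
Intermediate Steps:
n(l, c) = -24 + l*c² (n(l, c) = l*c² - 24 = -24 + l*c²)
H(k) = 1353 + 2*k² (H(k) = (k² + k²) + 1353 = 2*k² + 1353 = 1353 + 2*k²)
U = 369260903 (U = 63379 - (-24 - 511*850²) = 63379 - (-24 - 511*722500) = 63379 - (-24 - 369197500) = 63379 - 1*(-369197524) = 63379 + 369197524 = 369260903)
X = -369239651 (X = 21252 - 1*369260903 = 21252 - 369260903 = -369239651)
X - H(1492) = -369239651 - (1353 + 2*1492²) = -369239651 - (1353 + 2*2226064) = -369239651 - (1353 + 4452128) = -369239651 - 1*4453481 = -369239651 - 4453481 = -373693132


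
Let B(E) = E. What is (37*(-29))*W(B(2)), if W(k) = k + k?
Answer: -4292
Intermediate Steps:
W(k) = 2*k
(37*(-29))*W(B(2)) = (37*(-29))*(2*2) = -1073*4 = -4292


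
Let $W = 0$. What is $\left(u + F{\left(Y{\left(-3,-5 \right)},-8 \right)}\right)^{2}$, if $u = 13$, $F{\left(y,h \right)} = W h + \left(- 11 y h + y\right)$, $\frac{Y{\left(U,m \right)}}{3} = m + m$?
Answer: $7059649$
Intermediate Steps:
$Y{\left(U,m \right)} = 6 m$ ($Y{\left(U,m \right)} = 3 \left(m + m\right) = 3 \cdot 2 m = 6 m$)
$F{\left(y,h \right)} = y - 11 h y$ ($F{\left(y,h \right)} = 0 h + \left(- 11 y h + y\right) = 0 - \left(- y + 11 h y\right) = y - 11 h y$)
$\left(u + F{\left(Y{\left(-3,-5 \right)},-8 \right)}\right)^{2} = \left(13 + 6 \left(-5\right) \left(1 - -88\right)\right)^{2} = \left(13 - 30 \left(1 + 88\right)\right)^{2} = \left(13 - 2670\right)^{2} = \left(-2657\right)^{2} = 7059649$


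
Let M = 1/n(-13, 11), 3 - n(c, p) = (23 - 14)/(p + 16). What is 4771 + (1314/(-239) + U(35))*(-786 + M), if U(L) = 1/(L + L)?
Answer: 243028565/26768 ≈ 9079.1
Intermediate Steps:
n(c, p) = 3 - 9/(16 + p) (n(c, p) = 3 - (23 - 14)/(p + 16) = 3 - 9/(16 + p))
M = 3/8 (M = 1/(3*(13 + 11)/(16 + 11)) = 1/(3*24/27) = 1/(3*(1/27)*24) = 1/(8/3) = 3/8 ≈ 0.37500)
U(L) = 1/(2*L)
4771 + (1314/(-239) + U(35))*(-786 + M) = 4771 + (1314/(-239) + (1/2)/35)*(-786 + 3/8) = 4771 + (1314*(-1/239) + (1/2)*(1/35))*(-6285/8) = 4771 + (-1314/239 + 1/70)*(-6285/8) = 4771 - 91741/16730*(-6285/8) = 4771 + 115318437/26768 = 243028565/26768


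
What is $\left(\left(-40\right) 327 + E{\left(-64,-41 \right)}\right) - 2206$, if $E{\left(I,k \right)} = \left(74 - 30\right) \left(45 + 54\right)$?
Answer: $-10930$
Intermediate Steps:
$E{\left(I,k \right)} = 4356$ ($E{\left(I,k \right)} = 44 \cdot 99 = 4356$)
$\left(\left(-40\right) 327 + E{\left(-64,-41 \right)}\right) - 2206 = \left(\left(-40\right) 327 + 4356\right) - 2206 = \left(-13080 + 4356\right) - 2206 = -8724 - 2206 = -10930$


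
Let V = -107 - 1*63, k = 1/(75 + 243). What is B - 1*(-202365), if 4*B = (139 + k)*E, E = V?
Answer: 124946885/636 ≈ 1.9646e+5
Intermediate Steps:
k = 1/318 ≈ 0.0031447
V = -170 (V = -107 - 63 = -170)
E = -170
B = -3757255/636 (B = ((139 + 1/318)*(-170))/4 = ((44203/318)*(-170))/4 = (¼)*(-3757255/159) = -3757255/636 ≈ -5907.6)
B - 1*(-202365) = -3757255/636 - 1*(-202365) = -3757255/636 + 202365 = 124946885/636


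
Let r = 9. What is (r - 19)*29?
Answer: -290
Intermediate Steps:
(r - 19)*29 = (9 - 19)*29 = -10*29 = -290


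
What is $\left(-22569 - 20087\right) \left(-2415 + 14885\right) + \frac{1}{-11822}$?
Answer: $- \frac{6288362023041}{11822} \approx -5.3192 \cdot 10^{8}$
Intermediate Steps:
$\left(-22569 - 20087\right) \left(-2415 + 14885\right) + \frac{1}{-11822} = \left(-42656\right) 12470 - \frac{1}{11822} = -531920320 - \frac{1}{11822} = - \frac{6288362023041}{11822}$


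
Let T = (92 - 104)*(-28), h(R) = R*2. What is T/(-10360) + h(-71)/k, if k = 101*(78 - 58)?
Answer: -3839/37370 ≈ -0.10273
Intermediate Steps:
h(R) = 2*R
k = 2020 (k = 101*20 = 2020)
T = 336 (T = -12*(-28) = 336)
T/(-10360) + h(-71)/k = 336/(-10360) + (2*(-71))/2020 = 336*(-1/10360) - 142*1/2020 = -6/185 - 71/1010 = -3839/37370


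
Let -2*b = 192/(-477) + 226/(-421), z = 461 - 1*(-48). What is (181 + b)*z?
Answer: 6183025582/66939 ≈ 92368.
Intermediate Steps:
z = 509 (z = 461 + 48 = 509)
b = 31439/66939 (b = -(192/(-477) + 226/(-421))/2 = -(192*(-1/477) + 226*(-1/421))/2 = -(-64/159 - 226/421)/2 = -½*(-62878/66939) = 31439/66939 ≈ 0.46967)
(181 + b)*z = (181 + 31439/66939)*509 = (12147398/66939)*509 = 6183025582/66939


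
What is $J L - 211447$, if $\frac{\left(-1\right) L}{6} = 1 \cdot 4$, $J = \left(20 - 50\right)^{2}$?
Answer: $-233047$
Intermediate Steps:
$J = 900$ ($J = \left(-30\right)^{2} = 900$)
$L = -24$ ($L = - 6 \cdot 1 \cdot 4 = \left(-6\right) 4 = -24$)
$J L - 211447 = 900 \left(-24\right) - 211447 = -21600 - 211447 = -233047$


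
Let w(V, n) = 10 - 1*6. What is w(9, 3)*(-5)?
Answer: -20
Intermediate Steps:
w(V, n) = 4 (w(V, n) = 10 - 6 = 4)
w(9, 3)*(-5) = 4*(-5) = -20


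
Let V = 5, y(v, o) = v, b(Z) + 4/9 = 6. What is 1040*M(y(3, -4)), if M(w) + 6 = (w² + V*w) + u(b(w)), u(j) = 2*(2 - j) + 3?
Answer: 130000/9 ≈ 14444.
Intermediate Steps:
b(Z) = 50/9 (b(Z) = -4/9 + 6 = 50/9)
u(j) = 7 - 2*j (u(j) = (4 - 2*j) + 3 = 7 - 2*j)
M(w) = -91/9 + w² + 5*w (M(w) = -6 + ((w² + 5*w) + (7 - 2*50/9)) = -6 + ((w² + 5*w) + (7 - 100/9)) = -6 + ((w² + 5*w) - 37/9) = -6 + (-37/9 + w² + 5*w) = -91/9 + w² + 5*w)
1040*M(y(3, -4)) = 1040*(-91/9 + 3² + 5*3) = 1040*(-91/9 + 9 + 15) = 1040*(125/9) = 130000/9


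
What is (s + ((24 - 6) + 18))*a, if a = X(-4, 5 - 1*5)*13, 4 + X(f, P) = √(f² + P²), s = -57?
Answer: 0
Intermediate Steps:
X(f, P) = -4 + √(P² + f²) (X(f, P) = -4 + √(f² + P²) = -4 + √(P² + f²))
a = 0 (a = (-4 + √((5 - 1*5)² + (-4)²))*13 = (-4 + √((5 - 5)² + 16))*13 = (-4 + √(0² + 16))*13 = (-4 + √(0 + 16))*13 = (-4 + √16)*13 = (-4 + 4)*13 = 0*13 = 0)
(s + ((24 - 6) + 18))*a = (-57 + ((24 - 6) + 18))*0 = (-57 + (18 + 18))*0 = (-57 + 36)*0 = -21*0 = 0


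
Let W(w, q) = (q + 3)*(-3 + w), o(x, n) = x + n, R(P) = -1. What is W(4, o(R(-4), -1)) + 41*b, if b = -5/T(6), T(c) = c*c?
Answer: -169/36 ≈ -4.6944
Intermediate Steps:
T(c) = c²
o(x, n) = n + x
W(w, q) = (-3 + w)*(3 + q) (W(w, q) = (3 + q)*(-3 + w) = (-3 + w)*(3 + q))
b = -5/36 (b = -5/(6²) = -5/36 ≈ -0.13889)
W(4, o(R(-4), -1)) + 41*b = (-9 - 3*(-1 - 1) + 3*4 + (-1 - 1)*4) + 41*(-5/36) = (-9 - 3*(-2) + 12 - 2*4) - 205/36 = (-9 + 6 + 12 - 8) - 205/36 = 1 - 205/36 = -169/36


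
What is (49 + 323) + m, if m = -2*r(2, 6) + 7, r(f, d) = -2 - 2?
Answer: 387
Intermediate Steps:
r(f, d) = -4
m = 15 (m = -2*(-4) + 7 = 8 + 7 = 15)
(49 + 323) + m = (49 + 323) + 15 = 372 + 15 = 387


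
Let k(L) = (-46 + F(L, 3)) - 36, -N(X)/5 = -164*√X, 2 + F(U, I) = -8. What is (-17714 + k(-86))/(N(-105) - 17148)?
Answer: 12722387/15193996 + 1825115*I*√105/45581988 ≈ 0.83733 + 0.41029*I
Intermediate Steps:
F(U, I) = -10 (F(U, I) = -2 - 8 = -10)
N(X) = 820*√X (N(X) = -(-820)*√X = 820*√X)
k(L) = -92 (k(L) = (-46 - 10) - 36 = -56 - 36 = -92)
(-17714 + k(-86))/(N(-105) - 17148) = (-17714 - 92)/(820*√(-105) - 17148) = -17806/(820*(I*√105) - 17148) = -17806/(820*I*√105 - 17148) = -17806/(-17148 + 820*I*√105)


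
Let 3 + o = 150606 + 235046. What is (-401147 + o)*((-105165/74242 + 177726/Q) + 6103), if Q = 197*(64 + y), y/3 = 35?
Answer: -16709850632662155/176552779 ≈ -9.4645e+7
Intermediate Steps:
y = 105 (y = 3*35 = 105)
o = 385649 (o = -3 + (150606 + 235046) = -3 + 385652 = 385649)
Q = 33293 (Q = 197*(64 + 105) = 197*169 = 33293)
(-401147 + o)*((-105165/74242 + 177726/Q) + 6103) = (-401147 + 385649)*((-105165/74242 + 177726/33293) + 6103) = -15498*((-105165*1/74242 + 177726*(1/33293)) + 6103) = -15498*((-105165/74242 + 177726/33293) + 6103) = -15498*(9693475347/2471738906 + 6103) = -15498*15094716018665/2471738906 = -16709850632662155/176552779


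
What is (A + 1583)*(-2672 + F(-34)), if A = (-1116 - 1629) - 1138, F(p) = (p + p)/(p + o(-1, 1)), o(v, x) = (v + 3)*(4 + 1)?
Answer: 18417250/3 ≈ 6.1391e+6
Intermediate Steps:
o(v, x) = 15 + 5*v (o(v, x) = (3 + v)*5 = 15 + 5*v)
F(p) = 2*p/(10 + p) (F(p) = (p + p)/(p + (15 + 5*(-1))) = (2*p)/(p + (15 - 5)) = (2*p)/(p + 10) = (2*p)/(10 + p) = 2*p/(10 + p))
A = -3883 (A = -2745 - 1138 = -3883)
(A + 1583)*(-2672 + F(-34)) = (-3883 + 1583)*(-2672 + 2*(-34)/(10 - 34)) = -2300*(-2672 + 2*(-34)/(-24)) = -2300*(-2672 + 2*(-34)*(-1/24)) = -2300*(-2672 + 17/6) = -2300*(-16015/6) = 18417250/3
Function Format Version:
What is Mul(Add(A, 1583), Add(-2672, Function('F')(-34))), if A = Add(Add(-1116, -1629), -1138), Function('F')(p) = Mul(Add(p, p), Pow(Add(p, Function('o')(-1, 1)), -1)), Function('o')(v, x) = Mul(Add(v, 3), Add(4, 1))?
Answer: Rational(18417250, 3) ≈ 6.1391e+6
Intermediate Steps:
Function('o')(v, x) = Add(15, Mul(5, v)) (Function('o')(v, x) = Mul(Add(3, v), 5) = Add(15, Mul(5, v)))
Function('F')(p) = Mul(2, p, Pow(Add(10, p), -1)) (Function('F')(p) = Mul(Add(p, p), Pow(Add(p, Add(15, Mul(5, -1))), -1)) = Mul(Mul(2, p), Pow(Add(p, Add(15, -5)), -1)) = Mul(Mul(2, p), Pow(Add(p, 10), -1)) = Mul(Mul(2, p), Pow(Add(10, p), -1)) = Mul(2, p, Pow(Add(10, p), -1)))
A = -3883 (A = Add(-2745, -1138) = -3883)
Mul(Add(A, 1583), Add(-2672, Function('F')(-34))) = Mul(Add(-3883, 1583), Add(-2672, Mul(2, -34, Pow(Add(10, -34), -1)))) = Mul(-2300, Add(-2672, Mul(2, -34, Pow(-24, -1)))) = Mul(-2300, Add(-2672, Mul(2, -34, Rational(-1, 24)))) = Mul(-2300, Add(-2672, Rational(17, 6))) = Mul(-2300, Rational(-16015, 6)) = Rational(18417250, 3)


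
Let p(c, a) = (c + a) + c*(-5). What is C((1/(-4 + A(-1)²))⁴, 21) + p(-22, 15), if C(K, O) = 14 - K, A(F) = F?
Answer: 9476/81 ≈ 116.99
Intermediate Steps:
p(c, a) = a - 4*c (p(c, a) = (a + c) - 5*c = a - 4*c)
C((1/(-4 + A(-1)²))⁴, 21) + p(-22, 15) = (14 - (1/(-4 + (-1)²))⁴) + (15 - 4*(-22)) = (14 - (1/(-4 + 1))⁴) + (15 + 88) = (14 - (1/(-3))⁴) + 103 = (14 - (-⅓)⁴) + 103 = (14 - 1*1/81) + 103 = (14 - 1/81) + 103 = 1133/81 + 103 = 9476/81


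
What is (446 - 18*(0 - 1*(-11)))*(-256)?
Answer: -63488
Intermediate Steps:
(446 - 18*(0 - 1*(-11)))*(-256) = (446 - 18*(0 + 11))*(-256) = (446 - 18*11)*(-256) = (446 - 198)*(-256) = 248*(-256) = -63488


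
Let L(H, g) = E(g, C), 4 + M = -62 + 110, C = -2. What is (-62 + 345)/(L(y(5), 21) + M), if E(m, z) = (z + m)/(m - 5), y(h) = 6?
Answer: 4528/723 ≈ 6.2628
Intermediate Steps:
E(m, z) = (m + z)/(-5 + m)
M = 44 (M = -4 + (-62 + 110) = -4 + 48 = 44)
L(H, g) = (-2 + g)/(-5 + g) (L(H, g) = (g - 2)/(-5 + g) = (-2 + g)/(-5 + g))
(-62 + 345)/(L(y(5), 21) + M) = (-62 + 345)/((-2 + 21)/(-5 + 21) + 44) = 283/(19/16 + 44) = 283/(723/16) = 283*(16/723) = 4528/723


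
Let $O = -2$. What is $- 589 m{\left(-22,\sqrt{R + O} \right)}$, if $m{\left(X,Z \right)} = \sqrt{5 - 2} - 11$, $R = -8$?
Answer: $6479 - 589 \sqrt{3} \approx 5458.8$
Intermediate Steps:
$m{\left(X,Z \right)} = -11 + \sqrt{3}$ ($m{\left(X,Z \right)} = \sqrt{3} - 11 = -11 + \sqrt{3}$)
$- 589 m{\left(-22,\sqrt{R + O} \right)} = - 589 \left(-11 + \sqrt{3}\right) = 6479 - 589 \sqrt{3}$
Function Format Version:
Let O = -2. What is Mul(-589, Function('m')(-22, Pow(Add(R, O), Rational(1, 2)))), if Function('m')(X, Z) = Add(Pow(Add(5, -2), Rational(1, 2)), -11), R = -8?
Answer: Add(6479, Mul(-589, Pow(3, Rational(1, 2)))) ≈ 5458.8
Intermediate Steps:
Function('m')(X, Z) = Add(-11, Pow(3, Rational(1, 2))) (Function('m')(X, Z) = Add(Pow(3, Rational(1, 2)), -11) = Add(-11, Pow(3, Rational(1, 2))))
Mul(-589, Function('m')(-22, Pow(Add(R, O), Rational(1, 2)))) = Mul(-589, Add(-11, Pow(3, Rational(1, 2)))) = Add(6479, Mul(-589, Pow(3, Rational(1, 2))))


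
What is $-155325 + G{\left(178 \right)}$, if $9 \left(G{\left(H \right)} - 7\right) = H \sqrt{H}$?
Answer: $-155318 + \frac{178 \sqrt{178}}{9} \approx -1.5505 \cdot 10^{5}$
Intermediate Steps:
$G{\left(H \right)} = 7 + \frac{H^{\frac{3}{2}}}{9}$ ($G{\left(H \right)} = 7 + \frac{H \sqrt{H}}{9} = 7 + \frac{H^{\frac{3}{2}}}{9}$)
$-155325 + G{\left(178 \right)} = -155325 + \left(7 + \frac{178^{\frac{3}{2}}}{9}\right) = -155325 + \left(7 + \frac{178 \sqrt{178}}{9}\right) = -155318 + \frac{178 \sqrt{178}}{9}$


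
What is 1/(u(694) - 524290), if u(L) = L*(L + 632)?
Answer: 1/395954 ≈ 2.5255e-6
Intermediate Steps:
u(L) = L*(632 + L)
1/(u(694) - 524290) = 1/(694*(632 + 694) - 524290) = 1/(694*1326 - 524290) = 1/(920244 - 524290) = 1/395954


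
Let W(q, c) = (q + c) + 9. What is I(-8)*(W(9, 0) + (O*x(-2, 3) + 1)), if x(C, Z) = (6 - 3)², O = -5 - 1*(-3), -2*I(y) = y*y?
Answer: -32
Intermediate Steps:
I(y) = -y²/2 (I(y) = -y*y/2 = -y²/2)
W(q, c) = 9 + c + q (W(q, c) = (c + q) + 9 = 9 + c + q)
O = -2 (O = -5 + 3 = -2)
x(C, Z) = 9 (x(C, Z) = 3² = 9)
I(-8)*(W(9, 0) + (O*x(-2, 3) + 1)) = (-½*(-8)²)*((9 + 0 + 9) + (-2*9 + 1)) = (-½*64)*(18 + (-18 + 1)) = -32*(18 - 17) = -32*1 = -32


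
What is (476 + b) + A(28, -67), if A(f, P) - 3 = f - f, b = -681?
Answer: -202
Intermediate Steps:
A(f, P) = 3 (A(f, P) = 3 + (f - f) = 3 + 0 = 3)
(476 + b) + A(28, -67) = (476 - 681) + 3 = -205 + 3 = -202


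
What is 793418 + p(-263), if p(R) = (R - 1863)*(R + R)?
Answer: 1911694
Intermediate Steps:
p(R) = 2*R*(-1863 + R) (p(R) = (-1863 + R)*(2*R) = 2*R*(-1863 + R))
793418 + p(-263) = 793418 + 2*(-263)*(-1863 - 263) = 793418 + 2*(-263)*(-2126) = 793418 + 1118276 = 1911694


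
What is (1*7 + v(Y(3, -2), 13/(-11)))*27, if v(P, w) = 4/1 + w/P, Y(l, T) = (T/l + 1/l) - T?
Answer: 15282/55 ≈ 277.85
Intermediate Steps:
Y(l, T) = 1/l - T + T/l (Y(l, T) = (T/l + 1/l) - T = (1/l + T/l) - T = 1/l - T + T/l)
v(P, w) = 4 + w/P (v(P, w) = 4*1 + w/P = 4 + w/P)
(1*7 + v(Y(3, -2), 13/(-11)))*27 = (1*7 + (4 + (13/(-11))/(((1 - 2 - 1*(-2)*3)/3))))*27 = (7 + (4 + (13*(-1/11))/(((1 - 2 + 6)/3))))*27 = (7 + (4 - 13/(11*((⅓)*5))))*27 = (7 + (4 - 13/(11*5/3)))*27 = (7 + (4 - 13/11*⅗))*27 = (7 + (4 - 39/55))*27 = (7 + 181/55)*27 = (566/55)*27 = 15282/55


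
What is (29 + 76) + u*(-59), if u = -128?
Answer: 7657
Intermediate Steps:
(29 + 76) + u*(-59) = (29 + 76) - 128*(-59) = 105 + 7552 = 7657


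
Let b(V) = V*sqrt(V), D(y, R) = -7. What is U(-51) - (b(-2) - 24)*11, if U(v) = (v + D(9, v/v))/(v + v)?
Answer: 13493/51 + 22*I*sqrt(2) ≈ 264.57 + 31.113*I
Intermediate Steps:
b(V) = V**(3/2)
U(v) = (-7 + v)/(2*v) (U(v) = (v - 7)/(v + v) = (-7 + v)/((2*v)) = (-7 + v)*(1/(2*v)) = (-7 + v)/(2*v))
U(-51) - (b(-2) - 24)*11 = (1/2)*(-7 - 51)/(-51) - ((-2)**(3/2) - 24)*11 = (1/2)*(-1/51)*(-58) - (-2*I*sqrt(2) - 24)*11 = 29/51 - (-24 - 2*I*sqrt(2))*11 = 29/51 - (-264 - 22*I*sqrt(2)) = 29/51 + (264 + 22*I*sqrt(2)) = 13493/51 + 22*I*sqrt(2)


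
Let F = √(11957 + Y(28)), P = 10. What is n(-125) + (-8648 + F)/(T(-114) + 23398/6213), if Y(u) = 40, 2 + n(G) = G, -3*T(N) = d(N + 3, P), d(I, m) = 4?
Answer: -9274917/2519 + 6213*√1333/5038 ≈ -3637.0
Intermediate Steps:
T(N) = -4/3 (T(N) = -⅓*4 = -4/3)
n(G) = -2 + G
F = 3*√1333 (F = √(11957 + 40) = √11997 = 3*√1333 ≈ 109.53)
n(-125) + (-8648 + F)/(T(-114) + 23398/6213) = (-2 - 125) + (-8648 + 3*√1333)/(-4/3 + 23398/6213) = -127 + (-8648 + 3*√1333)/(-4/3 + 23398*(1/6213)) = -127 + (-8648 + 3*√1333)/(-4/3 + 23398/6213) = -127 + (-8648 + 3*√1333)/(5038/2071) = -127 + (-8648 + 3*√1333)*(2071/5038) = -127 + (-8955004/2519 + 6213*√1333/5038) = -9274917/2519 + 6213*√1333/5038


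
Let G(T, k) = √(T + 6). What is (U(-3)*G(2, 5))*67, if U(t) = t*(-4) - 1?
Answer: 1474*√2 ≈ 2084.6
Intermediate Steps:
G(T, k) = √(6 + T)
U(t) = -1 - 4*t (U(t) = -4*t - 1 = -1 - 4*t)
(U(-3)*G(2, 5))*67 = ((-1 - 4*(-3))*√(6 + 2))*67 = ((-1 + 12)*√8)*67 = (11*(2*√2))*67 = (22*√2)*67 = 1474*√2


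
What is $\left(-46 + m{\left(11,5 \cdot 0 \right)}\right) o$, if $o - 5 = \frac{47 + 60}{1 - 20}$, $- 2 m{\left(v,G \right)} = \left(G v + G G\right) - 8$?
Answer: $\frac{504}{19} \approx 26.526$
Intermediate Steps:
$m{\left(v,G \right)} = 4 - \frac{G^{2}}{2} - \frac{G v}{2}$ ($m{\left(v,G \right)} = - \frac{\left(G v + G G\right) - 8}{2} = - \frac{\left(G v + G^{2}\right) - 8}{2} = - \frac{\left(G^{2} + G v\right) - 8}{2} = - \frac{-8 + G^{2} + G v}{2} = 4 - \frac{G^{2}}{2} - \frac{G v}{2}$)
$o = - \frac{12}{19}$ ($o = 5 + \frac{47 + 60}{1 - 20} = 5 + \frac{107}{-19} = 5 + 107 \left(- \frac{1}{19}\right) = 5 - \frac{107}{19} = - \frac{12}{19} \approx -0.63158$)
$\left(-46 + m{\left(11,5 \cdot 0 \right)}\right) o = \left(-46 - \left(-4 + 0 + \frac{1}{2} \cdot 5 \cdot 0 \cdot 11\right)\right) \left(- \frac{12}{19}\right) = \left(-46 - \left(-4 + 0\right)\right) \left(- \frac{12}{19}\right) = \left(-46 + \left(4 - 0 + 0\right)\right) \left(- \frac{12}{19}\right) = \left(-46 + \left(4 + 0 + 0\right)\right) \left(- \frac{12}{19}\right) = \left(-46 + 4\right) \left(- \frac{12}{19}\right) = \left(-42\right) \left(- \frac{12}{19}\right) = \frac{504}{19}$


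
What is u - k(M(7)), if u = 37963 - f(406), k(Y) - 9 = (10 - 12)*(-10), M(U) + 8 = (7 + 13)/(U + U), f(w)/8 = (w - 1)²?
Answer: -1274266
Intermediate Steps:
f(w) = 8*(-1 + w)² (f(w) = 8*(w - 1)² = 8*(-1 + w)²)
M(U) = -8 + 10/U (M(U) = -8 + (7 + 13)/(U + U) = -8 + 20/((2*U)) = -8 + 20*(1/(2*U)) = -8 + 10/U)
k(Y) = 29 (k(Y) = 9 + (10 - 12)*(-10) = 9 - 2*(-10) = 9 + 20 = 29)
u = -1274237 (u = 37963 - 8*(-1 + 406)² = 37963 - 8*405² = 37963 - 8*164025 = 37963 - 1*1312200 = 37963 - 1312200 = -1274237)
u - k(M(7)) = -1274237 - 1*29 = -1274237 - 29 = -1274266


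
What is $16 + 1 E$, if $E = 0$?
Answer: $16$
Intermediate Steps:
$16 + 1 E = 16 + 1 \cdot 0 = 16 + 0 = 16$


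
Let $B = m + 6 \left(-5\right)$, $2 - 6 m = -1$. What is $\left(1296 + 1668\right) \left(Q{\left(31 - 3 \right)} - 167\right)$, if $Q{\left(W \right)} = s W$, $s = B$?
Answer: $-2943252$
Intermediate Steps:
$m = \frac{1}{2}$ ($m = \frac{1}{3} - - \frac{1}{6} = \frac{1}{3} + \frac{1}{6} = \frac{1}{2} \approx 0.5$)
$B = - \frac{59}{2}$ ($B = \frac{1}{2} + 6 \left(-5\right) = \frac{1}{2} - 30 = - \frac{59}{2} \approx -29.5$)
$s = - \frac{59}{2} \approx -29.5$
$Q{\left(W \right)} = - \frac{59 W}{2}$
$\left(1296 + 1668\right) \left(Q{\left(31 - 3 \right)} - 167\right) = \left(1296 + 1668\right) \left(- \frac{59 \left(31 - 3\right)}{2} - 167\right) = 2964 \left(- \frac{59 \left(31 - 3\right)}{2} - 167\right) = 2964 \left(\left(- \frac{59}{2}\right) 28 - 167\right) = 2964 \left(-826 - 167\right) = 2964 \left(-993\right) = -2943252$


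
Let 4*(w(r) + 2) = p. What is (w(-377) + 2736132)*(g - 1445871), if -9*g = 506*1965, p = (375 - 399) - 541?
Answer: -17032598828355/4 ≈ -4.2581e+12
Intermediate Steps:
p = -565 (p = -24 - 541 = -565)
w(r) = -573/4 (w(r) = -2 + (¼)*(-565) = -2 - 565/4 = -573/4)
g = -331430/3 (g = -506*1965/9 = -⅑*994290 = -331430/3 ≈ -1.1048e+5)
(w(-377) + 2736132)*(g - 1445871) = (-573/4 + 2736132)*(-331430/3 - 1445871) = (10943955/4)*(-4669043/3) = -17032598828355/4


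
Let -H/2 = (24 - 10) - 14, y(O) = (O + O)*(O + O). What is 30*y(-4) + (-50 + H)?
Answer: 1870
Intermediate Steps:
y(O) = 4*O**2 (y(O) = (2*O)*(2*O) = 4*O**2)
H = 0 (H = -2*((24 - 10) - 14) = -2*(14 - 14) = -2*0 = 0)
30*y(-4) + (-50 + H) = 30*(4*(-4)**2) + (-50 + 0) = 30*(4*16) - 50 = 30*64 - 50 = 1920 - 50 = 1870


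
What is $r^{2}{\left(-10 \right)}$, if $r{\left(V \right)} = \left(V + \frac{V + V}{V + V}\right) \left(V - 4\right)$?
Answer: $15876$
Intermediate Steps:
$r{\left(V \right)} = \left(1 + V\right) \left(-4 + V\right)$ ($r{\left(V \right)} = \left(V + \frac{2 V}{2 V}\right) \left(-4 + V\right) = \left(V + 2 V \frac{1}{2 V}\right) \left(-4 + V\right) = \left(V + 1\right) \left(-4 + V\right) = \left(1 + V\right) \left(-4 + V\right)$)
$r^{2}{\left(-10 \right)} = \left(-4 + \left(-10\right)^{2} - -30\right)^{2} = \left(-4 + 100 + 30\right)^{2} = 126^{2} = 15876$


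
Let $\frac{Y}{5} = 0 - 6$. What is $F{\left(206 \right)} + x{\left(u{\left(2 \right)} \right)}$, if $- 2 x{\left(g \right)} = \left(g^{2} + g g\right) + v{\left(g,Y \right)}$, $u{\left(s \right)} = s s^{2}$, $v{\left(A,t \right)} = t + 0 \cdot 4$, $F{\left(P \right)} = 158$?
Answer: $109$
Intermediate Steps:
$Y = -30$ ($Y = 5 \left(0 - 6\right) = 5 \left(-6\right) = -30$)
$v{\left(A,t \right)} = t$ ($v{\left(A,t \right)} = t + 0 = t$)
$u{\left(s \right)} = s^{3}$
$x{\left(g \right)} = 15 - g^{2}$ ($x{\left(g \right)} = - \frac{\left(g^{2} + g g\right) - 30}{2} = - \frac{\left(g^{2} + g^{2}\right) - 30}{2} = - \frac{2 g^{2} - 30}{2} = - \frac{-30 + 2 g^{2}}{2} = 15 - g^{2}$)
$F{\left(206 \right)} + x{\left(u{\left(2 \right)} \right)} = 158 + \left(15 - \left(2^{3}\right)^{2}\right) = 158 + \left(15 - 8^{2}\right) = 158 + \left(15 - 64\right) = 158 - 49 = 109$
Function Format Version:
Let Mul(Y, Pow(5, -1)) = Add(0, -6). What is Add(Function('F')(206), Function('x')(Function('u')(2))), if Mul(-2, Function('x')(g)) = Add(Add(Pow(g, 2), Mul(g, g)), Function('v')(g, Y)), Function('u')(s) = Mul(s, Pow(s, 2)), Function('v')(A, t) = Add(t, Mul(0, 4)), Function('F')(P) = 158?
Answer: 109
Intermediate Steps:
Y = -30 (Y = Mul(5, Add(0, -6)) = Mul(5, -6) = -30)
Function('v')(A, t) = t (Function('v')(A, t) = Add(t, 0) = t)
Function('u')(s) = Pow(s, 3)
Function('x')(g) = Add(15, Mul(-1, Pow(g, 2))) (Function('x')(g) = Mul(Rational(-1, 2), Add(Add(Pow(g, 2), Mul(g, g)), -30)) = Mul(Rational(-1, 2), Add(Add(Pow(g, 2), Pow(g, 2)), -30)) = Mul(Rational(-1, 2), Add(Mul(2, Pow(g, 2)), -30)) = Mul(Rational(-1, 2), Add(-30, Mul(2, Pow(g, 2)))) = Add(15, Mul(-1, Pow(g, 2))))
Add(Function('F')(206), Function('x')(Function('u')(2))) = Add(158, Add(15, Mul(-1, Pow(Pow(2, 3), 2)))) = Add(158, Add(15, Mul(-1, Pow(8, 2)))) = Add(158, Add(15, Mul(-1, 64))) = Add(158, Add(15, -64)) = Add(158, -49) = 109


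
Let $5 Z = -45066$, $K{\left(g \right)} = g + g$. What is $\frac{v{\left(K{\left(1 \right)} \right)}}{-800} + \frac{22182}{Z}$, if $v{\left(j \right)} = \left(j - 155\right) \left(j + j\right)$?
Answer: $- \frac{2547817}{1502200} \approx -1.6961$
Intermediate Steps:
$K{\left(g \right)} = 2 g$
$v{\left(j \right)} = 2 j \left(-155 + j\right)$ ($v{\left(j \right)} = \left(-155 + j\right) 2 j = 2 j \left(-155 + j\right)$)
$Z = - \frac{45066}{5}$ ($Z = \frac{1}{5} \left(-45066\right) = - \frac{45066}{5} \approx -9013.2$)
$\frac{v{\left(K{\left(1 \right)} \right)}}{-800} + \frac{22182}{Z} = \frac{2 \cdot 2 \cdot 1 \left(-155 + 2 \cdot 1\right)}{-800} + \frac{22182}{- \frac{45066}{5}} = 2 \cdot 2 \left(-155 + 2\right) \left(- \frac{1}{800}\right) + 22182 \left(- \frac{5}{45066}\right) = 2 \cdot 2 \left(-153\right) \left(- \frac{1}{800}\right) - \frac{18485}{7511} = \left(-612\right) \left(- \frac{1}{800}\right) - \frac{18485}{7511} = \frac{153}{200} - \frac{18485}{7511} = - \frac{2547817}{1502200}$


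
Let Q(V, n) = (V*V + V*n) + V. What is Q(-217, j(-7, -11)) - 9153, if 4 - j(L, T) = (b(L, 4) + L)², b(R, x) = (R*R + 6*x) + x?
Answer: 1100151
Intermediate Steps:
b(R, x) = R² + 7*x (b(R, x) = (R² + 6*x) + x = R² + 7*x)
j(L, T) = 4 - (28 + L + L²)² (j(L, T) = 4 - ((L² + 7*4) + L)² = 4 - ((L² + 28) + L)² = 4 - ((28 + L²) + L)² = 4 - (28 + L + L²)²)
Q(V, n) = V + V² + V*n (Q(V, n) = (V² + V*n) + V = V + V² + V*n)
Q(-217, j(-7, -11)) - 9153 = -217*(1 - 217 + (4 - (28 - 7 + (-7)²)²)) - 9153 = -217*(1 - 217 + (4 - (28 - 7 + 49)²)) - 9153 = -217*(1 - 217 + (4 - 1*70²)) - 9153 = -217*(1 - 217 + (4 - 1*4900)) - 9153 = -217*(1 - 217 + (4 - 4900)) - 9153 = -217*(1 - 217 - 4896) - 9153 = -217*(-5112) - 9153 = 1109304 - 9153 = 1100151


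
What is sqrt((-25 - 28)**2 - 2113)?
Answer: 2*sqrt(174) ≈ 26.382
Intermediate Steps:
sqrt((-25 - 28)**2 - 2113) = sqrt((-53)**2 - 2113) = sqrt(2809 - 2113) = sqrt(696) = 2*sqrt(174)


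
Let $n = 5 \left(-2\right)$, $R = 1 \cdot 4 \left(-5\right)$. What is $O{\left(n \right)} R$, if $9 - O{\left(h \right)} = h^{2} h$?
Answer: $-20180$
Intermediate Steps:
$R = -20$ ($R = 4 \left(-5\right) = -20$)
$n = -10$
$O{\left(h \right)} = 9 - h^{3}$ ($O{\left(h \right)} = 9 - h^{2} h = 9 - h^{3}$)
$O{\left(n \right)} R = \left(9 - \left(-10\right)^{3}\right) \left(-20\right) = \left(9 - -1000\right) \left(-20\right) = \left(9 + 1000\right) \left(-20\right) = 1009 \left(-20\right) = -20180$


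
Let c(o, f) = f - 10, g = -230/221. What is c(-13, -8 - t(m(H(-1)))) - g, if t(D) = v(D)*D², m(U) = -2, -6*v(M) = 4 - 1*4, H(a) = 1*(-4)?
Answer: -3748/221 ≈ -16.959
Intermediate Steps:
H(a) = -4
v(M) = 0 (v(M) = -(4 - 1*4)/6 = -(4 - 4)/6 = -⅙*0 = 0)
t(D) = 0 (t(D) = 0*D² = 0)
g = -230/221 (g = -230*1/221 = -230/221 ≈ -1.0407)
c(o, f) = -10 + f
c(-13, -8 - t(m(H(-1)))) - g = (-10 + (-8 - 1*0)) - 1*(-230/221) = (-10 + (-8 + 0)) + 230/221 = (-10 - 8) + 230/221 = -18 + 230/221 = -3748/221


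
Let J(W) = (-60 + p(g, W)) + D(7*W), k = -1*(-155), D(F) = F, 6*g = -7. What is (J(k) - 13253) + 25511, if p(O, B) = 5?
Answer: 13288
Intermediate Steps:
g = -7/6 (g = (⅙)*(-7) = -7/6 ≈ -1.1667)
k = 155
J(W) = -55 + 7*W (J(W) = (-60 + 5) + 7*W = -55 + 7*W)
(J(k) - 13253) + 25511 = ((-55 + 7*155) - 13253) + 25511 = ((-55 + 1085) - 13253) + 25511 = (1030 - 13253) + 25511 = -12223 + 25511 = 13288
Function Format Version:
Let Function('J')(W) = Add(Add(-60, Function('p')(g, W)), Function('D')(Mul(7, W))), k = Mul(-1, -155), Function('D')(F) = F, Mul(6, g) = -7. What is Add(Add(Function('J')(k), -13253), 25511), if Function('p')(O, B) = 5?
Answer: 13288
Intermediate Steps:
g = Rational(-7, 6) (g = Mul(Rational(1, 6), -7) = Rational(-7, 6) ≈ -1.1667)
k = 155
Function('J')(W) = Add(-55, Mul(7, W)) (Function('J')(W) = Add(Add(-60, 5), Mul(7, W)) = Add(-55, Mul(7, W)))
Add(Add(Function('J')(k), -13253), 25511) = Add(Add(Add(-55, Mul(7, 155)), -13253), 25511) = Add(Add(Add(-55, 1085), -13253), 25511) = Add(Add(1030, -13253), 25511) = Add(-12223, 25511) = 13288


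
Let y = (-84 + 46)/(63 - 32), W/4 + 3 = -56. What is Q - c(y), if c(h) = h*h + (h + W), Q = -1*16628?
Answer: -15752978/961 ≈ -16392.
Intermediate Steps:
W = -236 (W = -12 + 4*(-56) = -12 - 224 = -236)
y = -38/31 ≈ -1.2258
Q = -16628
c(h) = -236 + h + h² (c(h) = h*h + (h - 236) = h² + (-236 + h) = -236 + h + h²)
Q - c(y) = -16628 - (-236 - 38/31 + (-38/31)²) = -16628 - (-236 - 38/31 + 1444/961) = -16628 - 1*(-226530/961) = -16628 + 226530/961 = -15752978/961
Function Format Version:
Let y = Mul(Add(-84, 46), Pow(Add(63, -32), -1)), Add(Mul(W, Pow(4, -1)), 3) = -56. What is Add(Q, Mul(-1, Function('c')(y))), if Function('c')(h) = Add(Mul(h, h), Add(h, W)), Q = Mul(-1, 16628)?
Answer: Rational(-15752978, 961) ≈ -16392.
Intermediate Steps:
W = -236 (W = Add(-12, Mul(4, -56)) = Add(-12, -224) = -236)
y = Rational(-38, 31) (y = Mul(-38, Pow(31, -1)) = Mul(-38, Rational(1, 31)) = Rational(-38, 31) ≈ -1.2258)
Q = -16628
Function('c')(h) = Add(-236, h, Pow(h, 2)) (Function('c')(h) = Add(Mul(h, h), Add(h, -236)) = Add(Pow(h, 2), Add(-236, h)) = Add(-236, h, Pow(h, 2)))
Add(Q, Mul(-1, Function('c')(y))) = Add(-16628, Mul(-1, Add(-236, Rational(-38, 31), Pow(Rational(-38, 31), 2)))) = Add(-16628, Mul(-1, Add(-236, Rational(-38, 31), Rational(1444, 961)))) = Add(-16628, Mul(-1, Rational(-226530, 961))) = Add(-16628, Rational(226530, 961)) = Rational(-15752978, 961)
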